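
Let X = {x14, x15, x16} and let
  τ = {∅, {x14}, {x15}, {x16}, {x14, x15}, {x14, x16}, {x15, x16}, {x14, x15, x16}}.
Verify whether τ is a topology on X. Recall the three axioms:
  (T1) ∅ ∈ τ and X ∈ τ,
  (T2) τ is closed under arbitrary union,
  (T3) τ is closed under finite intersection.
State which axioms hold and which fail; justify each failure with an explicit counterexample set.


τ IS a topology on X.

Axiom (T1): ∅ ∈ τ? Yes; X ∈ τ? Yes.
Axiom (T2/T3): check pairwise unions and intersections of members of τ.
All pairwise intersections and unions checked — each lies in τ. Therefore τ satisfies (T1), (T2), (T3): it IS a topology on X.


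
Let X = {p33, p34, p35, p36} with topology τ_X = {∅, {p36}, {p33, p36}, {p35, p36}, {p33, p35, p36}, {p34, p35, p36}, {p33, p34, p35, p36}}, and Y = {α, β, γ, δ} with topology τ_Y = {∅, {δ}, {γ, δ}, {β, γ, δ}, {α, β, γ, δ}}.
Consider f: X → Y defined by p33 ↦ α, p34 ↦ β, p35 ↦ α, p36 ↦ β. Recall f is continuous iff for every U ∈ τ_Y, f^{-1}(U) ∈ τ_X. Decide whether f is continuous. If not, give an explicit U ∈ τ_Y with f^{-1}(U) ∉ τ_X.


f is NOT continuous.

Compute f^{-1}(U) for each U ∈ τ_Y:
  U = ∅: f^{-1}(U) = ∅ ∈ τ_X ✓.
  U = {δ}: f^{-1}(U) = ∅ ∈ τ_X ✓.
  U = {γ, δ}: f^{-1}(U) = ∅ ∈ τ_X ✓.
  U = {β, γ, δ}: f^{-1}(U) = {p34, p36} ∉ τ_X ✗.
  U = {α, β, γ, δ}: f^{-1}(U) = {p33, p34, p35, p36} ∈ τ_X ✓.
Found U = {β, γ, δ} with f^{-1}(U) = {p34, p36} not in τ_X. Therefore f is NOT continuous.


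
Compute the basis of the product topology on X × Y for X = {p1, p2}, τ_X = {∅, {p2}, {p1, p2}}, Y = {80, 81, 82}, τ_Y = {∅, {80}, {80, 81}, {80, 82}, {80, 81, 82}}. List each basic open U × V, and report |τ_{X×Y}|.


Basis B = {∅ × ∅, {p2} × {80}, {p1, p2} × {80}, {p2} × {80, 81}, {p2} × {80, 82}, {p2} × {80, 81, 82}, {p1, p2} × {80, 81}, {p1, p2} × {80, 82}, {p1, p2} × {80, 81, 82}}; |τ_{X×Y}| = 14.

Enumerate products U × V with U ∈ τ_X, V ∈ τ_Y (deduplicated):
  ∅ × ∅ = {} (∅)
  {p2} × {80} = {(p2,80)}
  {p1, p2} × {80} = {(p1,80), (p2,80)}
  {p2} × {80, 81} = {(p2,80), (p2,81)}
  {p2} × {80, 82} = {(p2,80), (p2,82)}
  {p2} × {80, 81, 82} = {(p2,80), (p2,81), (p2,82)}
  {p1, p2} × {80, 81} = {(p1,80), (p1,81), (p2,80), (p2,81)}
  {p1, p2} × {80, 82} = {(p1,80), (p1,82), (p2,80), (p2,82)}
  {p1, p2} × {80, 81, 82} = {(p1,80), (p1,81), (p1,82), (p2,80), (p2,81), (p2,82)}
These 9 distinct sets form the basis B.
Close under arbitrary unions to get τ_{X×Y}; counting gives |τ_{X×Y}| = 14.


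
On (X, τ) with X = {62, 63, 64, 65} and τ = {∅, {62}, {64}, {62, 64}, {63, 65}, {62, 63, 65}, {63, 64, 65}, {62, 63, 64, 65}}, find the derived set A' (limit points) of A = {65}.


A' = {63}

For each x ∈ X, list the open sets U ∈ τ with x ∈ U, then check whether U ∩ (A ∖ {x}) ≠ ∅ for every such U.
  x = 62: open {62} ∋ x has {62} ∩ (A ∖ {62}) = ∅, so x is NOT a limit point.
  x = 63: opens ∋ x are {63, 65}, {62, 63, 65}, {63, 64, 65}, {62, 63, 64, 65}; each meets A ∖ {63}, so x IS a limit point.
  x = 64: open {64} ∋ x has {64} ∩ (A ∖ {64}) = ∅, so x is NOT a limit point.
  x = 65: open {63, 65} ∋ x has {63, 65} ∩ (A ∖ {65}) = ∅, so x is NOT a limit point.
Collecting: A' = {63}.


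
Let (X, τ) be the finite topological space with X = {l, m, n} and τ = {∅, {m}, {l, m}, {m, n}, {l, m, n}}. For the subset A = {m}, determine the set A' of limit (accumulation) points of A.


A' = {l, n}

For each x ∈ X, list the open sets U ∈ τ with x ∈ U, then check whether U ∩ (A ∖ {x}) ≠ ∅ for every such U.
  x = l: opens ∋ x are {l, m}, {l, m, n}; each meets A ∖ {l}, so x IS a limit point.
  x = m: open {m} ∋ x has {m} ∩ (A ∖ {m}) = ∅, so x is NOT a limit point.
  x = n: opens ∋ x are {m, n}, {l, m, n}; each meets A ∖ {n}, so x IS a limit point.
Collecting: A' = {l, n}.


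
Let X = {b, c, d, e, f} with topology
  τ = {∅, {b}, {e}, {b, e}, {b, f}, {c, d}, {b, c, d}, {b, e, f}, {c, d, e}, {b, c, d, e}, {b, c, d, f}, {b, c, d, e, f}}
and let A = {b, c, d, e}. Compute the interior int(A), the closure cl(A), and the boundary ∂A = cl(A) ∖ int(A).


int(A) = {b, c, d, e}, cl(A) = {b, c, d, e, f}, ∂A = {f}.

Closed sets in (X, τ) are complements of opens:
  closed(X, τ) = {∅, {e}, {f}, {b, f}, {c, d}, {e, f}, {b, e, f}, {c, d, e}, {c, d, f}, {b, c, d, f}, {c, d, e, f}, {b, c, d, e, f}}.
int(A) = ⋃ {U ∈ τ : U ⊆ A}. Opens contained in A: ∅, {b}, {e}, {b, e}, {c, d}, {b, c, d}, {c, d, e}, {b, c, d, e}.
Taking the union of these: int(A) = {b, c, d, e}.
cl(A) = ⋂ {C closed : A ⊆ C}. Closed sets containing A: {b, c, d, e, f}.
Intersecting these: cl(A) = {b, c, d, e, f}.
∂A = cl(A) ∖ int(A) = {b, c, d, e, f} ∖ {b, c, d, e} = {f}.


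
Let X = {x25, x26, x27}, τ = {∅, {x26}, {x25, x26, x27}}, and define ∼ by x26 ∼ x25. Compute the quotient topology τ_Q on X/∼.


X/∼ = {[x25=x26], [x27]}; |τ_Q| = 2.

Equivalence classes: [x25=x26], [x27].
Quotient map π: X → X/∼ sends x25 ↦ [x25=x26], x26 ↦ [x25=x26], x27 ↦ [x27].
For each subset V ⊆ X/∼, compute π^{-1}(V) ⊆ X and check whether π^{-1}(V) ∈ τ. V is open in τ_Q iff π^{-1}(V) ∈ τ.
  V = {}: π^{-1}(V) = ∅ ∈ τ ✓.
  V = {[x25=x26]}: π^{-1}(V) = {x25, x26} ∉ τ ✗.
  V = {[x27]}: π^{-1}(V) = {x27} ∉ τ ✗.
  V = {[x25=x26], [x27]}: π^{-1}(V) = {x25, x26, x27} ∈ τ ✓.
Open sets in the quotient: τ_Q = {{}, {[x25=x26], [x27]}} (2 elements).


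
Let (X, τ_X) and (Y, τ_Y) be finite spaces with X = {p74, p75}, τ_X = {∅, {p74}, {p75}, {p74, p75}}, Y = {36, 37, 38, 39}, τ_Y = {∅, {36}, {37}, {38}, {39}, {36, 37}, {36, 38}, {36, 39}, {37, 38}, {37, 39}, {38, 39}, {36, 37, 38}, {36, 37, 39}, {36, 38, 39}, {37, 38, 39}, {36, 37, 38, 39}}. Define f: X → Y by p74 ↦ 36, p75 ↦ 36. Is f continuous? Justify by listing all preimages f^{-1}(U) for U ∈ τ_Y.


f IS continuous.

Compute f^{-1}(U) for each U ∈ τ_Y:
  U = ∅: f^{-1}(U) = ∅ ∈ τ_X ✓.
  U = {36}: f^{-1}(U) = {p74, p75} ∈ τ_X ✓.
  U = {37}: f^{-1}(U) = ∅ ∈ τ_X ✓.
  U = {38}: f^{-1}(U) = ∅ ∈ τ_X ✓.
  U = {39}: f^{-1}(U) = ∅ ∈ τ_X ✓.
  U = {36, 37}: f^{-1}(U) = {p74, p75} ∈ τ_X ✓.
  U = {36, 38}: f^{-1}(U) = {p74, p75} ∈ τ_X ✓.
  U = {36, 39}: f^{-1}(U) = {p74, p75} ∈ τ_X ✓.
  U = {37, 38}: f^{-1}(U) = ∅ ∈ τ_X ✓.
  U = {37, 39}: f^{-1}(U) = ∅ ∈ τ_X ✓.
  U = {38, 39}: f^{-1}(U) = ∅ ∈ τ_X ✓.
  U = {36, 37, 38}: f^{-1}(U) = {p74, p75} ∈ τ_X ✓.
  U = {36, 37, 39}: f^{-1}(U) = {p74, p75} ∈ τ_X ✓.
  U = {36, 38, 39}: f^{-1}(U) = {p74, p75} ∈ τ_X ✓.
  U = {37, 38, 39}: f^{-1}(U) = ∅ ∈ τ_X ✓.
  U = {36, 37, 38, 39}: f^{-1}(U) = {p74, p75} ∈ τ_X ✓.
Every preimage lies in τ_X, so f IS continuous.


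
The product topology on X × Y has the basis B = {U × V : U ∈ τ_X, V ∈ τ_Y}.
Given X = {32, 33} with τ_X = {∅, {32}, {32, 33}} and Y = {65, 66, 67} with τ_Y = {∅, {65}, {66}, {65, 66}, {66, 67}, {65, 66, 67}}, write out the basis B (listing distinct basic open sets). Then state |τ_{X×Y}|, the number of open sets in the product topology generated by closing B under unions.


Basis B = {∅ × ∅, {32} × {65}, {32} × {66}, {32} × {65, 66}, {32, 33} × {65}, {32} × {66, 67}, {32, 33} × {66}, {32} × {65, 66, 67}, {32, 33} × {65, 66}, {32, 33} × {66, 67}, {32, 33} × {65, 66, 67}}; |τ_{X×Y}| = 18.

Enumerate products U × V with U ∈ τ_X, V ∈ τ_Y (deduplicated):
  ∅ × ∅ = {} (∅)
  {32} × {65} = {(32,65)}
  {32} × {66} = {(32,66)}
  {32} × {65, 66} = {(32,65), (32,66)}
  {32, 33} × {65} = {(32,65), (33,65)}
  {32} × {66, 67} = {(32,66), (32,67)}
  {32, 33} × {66} = {(32,66), (33,66)}
  {32} × {65, 66, 67} = {(32,65), (32,66), (32,67)}
  {32, 33} × {65, 66} = {(32,65), (32,66), (33,65), (33,66)}
  {32, 33} × {66, 67} = {(32,66), (32,67), (33,66), (33,67)}
  {32, 33} × {65, 66, 67} = {(32,65), (32,66), (32,67), (33,65), (33,66), (33,67)}
These 11 distinct sets form the basis B.
Close under arbitrary unions to get τ_{X×Y}; counting gives |τ_{X×Y}| = 18.


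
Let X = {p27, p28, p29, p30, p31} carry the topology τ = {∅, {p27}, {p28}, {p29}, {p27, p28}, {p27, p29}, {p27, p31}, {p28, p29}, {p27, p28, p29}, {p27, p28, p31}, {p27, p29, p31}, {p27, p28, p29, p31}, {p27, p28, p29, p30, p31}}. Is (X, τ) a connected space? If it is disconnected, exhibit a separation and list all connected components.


(X, τ) is connected.

Find clopen sets (U ∈ τ with X ∖ U ∈ τ):
  U = ∅, X ∖ U = {p27, p28, p29, p30, p31} — both open, so U is clopen.
  U = {p27, p28, p29, p30, p31}, X ∖ U = ∅ — both open, so U is clopen.
Only trivial clopens (∅ and X) exist, so (X, τ) is connected.
Compute connected components by grouping points that agree on all clopens:
  component: {p27, p28, p29, p30, p31}


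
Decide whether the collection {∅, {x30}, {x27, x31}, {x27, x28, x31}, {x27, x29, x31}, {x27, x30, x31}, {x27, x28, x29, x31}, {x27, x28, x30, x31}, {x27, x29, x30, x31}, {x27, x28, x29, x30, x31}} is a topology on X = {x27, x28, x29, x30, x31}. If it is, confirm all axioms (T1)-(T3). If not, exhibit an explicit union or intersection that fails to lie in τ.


τ IS a topology on X.

Axiom (T1): ∅ ∈ τ? Yes; X ∈ τ? Yes.
Axiom (T2/T3): check pairwise unions and intersections of members of τ.
All pairwise intersections and unions checked — each lies in τ. Therefore τ satisfies (T1), (T2), (T3): it IS a topology on X.


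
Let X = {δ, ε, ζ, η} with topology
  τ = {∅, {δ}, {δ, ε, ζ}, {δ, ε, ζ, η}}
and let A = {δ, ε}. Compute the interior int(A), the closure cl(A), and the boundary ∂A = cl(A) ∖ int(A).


int(A) = {δ}, cl(A) = {δ, ε, ζ, η}, ∂A = {ε, ζ, η}.

Closed sets in (X, τ) are complements of opens:
  closed(X, τ) = {∅, {η}, {ε, ζ, η}, {δ, ε, ζ, η}}.
int(A) = ⋃ {U ∈ τ : U ⊆ A}. Opens contained in A: ∅, {δ}.
Taking the union of these: int(A) = {δ}.
cl(A) = ⋂ {C closed : A ⊆ C}. Closed sets containing A: {δ, ε, ζ, η}.
Intersecting these: cl(A) = {δ, ε, ζ, η}.
∂A = cl(A) ∖ int(A) = {δ, ε, ζ, η} ∖ {δ} = {ε, ζ, η}.


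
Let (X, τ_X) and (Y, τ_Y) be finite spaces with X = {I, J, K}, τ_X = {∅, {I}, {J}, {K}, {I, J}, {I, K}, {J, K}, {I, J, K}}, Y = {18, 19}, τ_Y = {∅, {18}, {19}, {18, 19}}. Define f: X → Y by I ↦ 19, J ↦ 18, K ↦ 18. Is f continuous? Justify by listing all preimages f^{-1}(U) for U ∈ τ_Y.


f IS continuous.

Compute f^{-1}(U) for each U ∈ τ_Y:
  U = ∅: f^{-1}(U) = ∅ ∈ τ_X ✓.
  U = {18}: f^{-1}(U) = {J, K} ∈ τ_X ✓.
  U = {19}: f^{-1}(U) = {I} ∈ τ_X ✓.
  U = {18, 19}: f^{-1}(U) = {I, J, K} ∈ τ_X ✓.
Every preimage lies in τ_X, so f IS continuous.


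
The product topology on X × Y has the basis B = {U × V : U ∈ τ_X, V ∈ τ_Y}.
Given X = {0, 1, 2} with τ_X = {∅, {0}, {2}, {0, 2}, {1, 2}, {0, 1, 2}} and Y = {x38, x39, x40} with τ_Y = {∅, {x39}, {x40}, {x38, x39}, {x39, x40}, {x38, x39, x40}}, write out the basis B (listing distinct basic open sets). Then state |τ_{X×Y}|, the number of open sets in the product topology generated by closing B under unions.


Basis B = {∅ × ∅, {0} × {x39}, {0} × {x40}, {2} × {x39}, {2} × {x40}, {0} × {x38, x39}, {0} × {x39, x40}, {0, 2} × {x39}, {0, 2} × {x40}, {1, 2} × {x39}, {1, 2} × {x40}, {2} × {x38, x39}, {2} × {x39, x40}, {0} × {x38, x39, x40}, {0, 1, 2} × {x39}, {0, 1, 2} × {x40}, {2} × {x38, x39, x40}, {0, 2} × {x38, x39}, {0, 2} × {x39, x40}, {1, 2} × {x38, x39}, {1, 2} × {x39, x40}, {0, 2} × {x38, x39, x40}, {0, 1, 2} × {x38, x39}, {0, 1, 2} × {x39, x40}, {1, 2} × {x38, x39, x40}, {0, 1, 2} × {x38, x39, x40}}; |τ_{X×Y}| = 108.

Enumerate products U × V with U ∈ τ_X, V ∈ τ_Y (deduplicated):
  ∅ × ∅ = {} (∅)
  {0} × {x39} = {(0,x39)}
  {0} × {x40} = {(0,x40)}
  {2} × {x39} = {(2,x39)}
  {2} × {x40} = {(2,x40)}
  {0} × {x38, x39} = {(0,x38), (0,x39)}
  {0} × {x39, x40} = {(0,x39), (0,x40)}
  {0, 2} × {x39} = {(0,x39), (2,x39)}
  {0, 2} × {x40} = {(0,x40), (2,x40)}
  {1, 2} × {x39} = {(1,x39), (2,x39)}
  {1, 2} × {x40} = {(1,x40), (2,x40)}
  {2} × {x38, x39} = {(2,x38), (2,x39)}
  {2} × {x39, x40} = {(2,x39), (2,x40)}
  {0} × {x38, x39, x40} = {(0,x38), (0,x39), (0,x40)}
  {0, 1, 2} × {x39} = {(0,x39), (1,x39), (2,x39)}
  {0, 1, 2} × {x40} = {(0,x40), (1,x40), (2,x40)}
  {2} × {x38, x39, x40} = {(2,x38), (2,x39), (2,x40)}
  {0, 2} × {x38, x39} = {(0,x38), (0,x39), (2,x38), (2,x39)}
  {0, 2} × {x39, x40} = {(0,x39), (0,x40), (2,x39), (2,x40)}
  {1, 2} × {x38, x39} = {(1,x38), (1,x39), (2,x38), (2,x39)}
  {1, 2} × {x39, x40} = {(1,x39), (1,x40), (2,x39), (2,x40)}
  {0, 2} × {x38, x39, x40} = {(0,x38), (0,x39), (0,x40), (2,x38), (2,x39), (2,x40)}
  {0, 1, 2} × {x38, x39} = {(0,x38), (0,x39), (1,x38), (1,x39), (2,x38), (2,x39)}
  {0, 1, 2} × {x39, x40} = {(0,x39), (0,x40), (1,x39), (1,x40), (2,x39), (2,x40)}
  {1, 2} × {x38, x39, x40} = {(1,x38), (1,x39), (1,x40), (2,x38), (2,x39), (2,x40)}
  {0, 1, 2} × {x38, x39, x40} = {(0,x38), (0,x39), (0,x40), (1,x38), (1,x39), (1,x40), (2,x38), (2,x39), (2,x40)}
These 26 distinct sets form the basis B.
Close under arbitrary unions to get τ_{X×Y}; counting gives |τ_{X×Y}| = 108.


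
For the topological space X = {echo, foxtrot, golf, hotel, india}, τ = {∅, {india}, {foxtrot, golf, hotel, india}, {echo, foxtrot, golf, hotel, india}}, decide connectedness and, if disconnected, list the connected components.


(X, τ) is connected.

Find clopen sets (U ∈ τ with X ∖ U ∈ τ):
  U = ∅, X ∖ U = {echo, foxtrot, golf, hotel, india} — both open, so U is clopen.
  U = {echo, foxtrot, golf, hotel, india}, X ∖ U = ∅ — both open, so U is clopen.
Only trivial clopens (∅ and X) exist, so (X, τ) is connected.
Compute connected components by grouping points that agree on all clopens:
  component: {echo, foxtrot, golf, hotel, india}


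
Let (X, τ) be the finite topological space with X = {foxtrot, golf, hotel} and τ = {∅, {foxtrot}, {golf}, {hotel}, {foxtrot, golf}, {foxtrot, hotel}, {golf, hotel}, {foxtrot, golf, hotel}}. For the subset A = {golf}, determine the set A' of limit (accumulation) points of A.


A' = ∅

For each x ∈ X, list the open sets U ∈ τ with x ∈ U, then check whether U ∩ (A ∖ {x}) ≠ ∅ for every such U.
  x = foxtrot: open {foxtrot} ∋ x has {foxtrot} ∩ (A ∖ {foxtrot}) = ∅, so x is NOT a limit point.
  x = golf: open {golf} ∋ x has {golf} ∩ (A ∖ {golf}) = ∅, so x is NOT a limit point.
  x = hotel: open {hotel} ∋ x has {hotel} ∩ (A ∖ {hotel}) = ∅, so x is NOT a limit point.
Collecting: A' = ∅.


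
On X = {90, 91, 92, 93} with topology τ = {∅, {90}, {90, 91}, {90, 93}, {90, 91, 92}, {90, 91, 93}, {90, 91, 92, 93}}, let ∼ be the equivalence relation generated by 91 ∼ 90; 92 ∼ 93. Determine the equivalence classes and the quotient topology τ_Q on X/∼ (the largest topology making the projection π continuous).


X/∼ = {[90=91], [92=93]}; |τ_Q| = 3.

Equivalence classes: [90=91], [92=93].
Quotient map π: X → X/∼ sends 90 ↦ [90=91], 91 ↦ [90=91], 92 ↦ [92=93], 93 ↦ [92=93].
For each subset V ⊆ X/∼, compute π^{-1}(V) ⊆ X and check whether π^{-1}(V) ∈ τ. V is open in τ_Q iff π^{-1}(V) ∈ τ.
  V = {}: π^{-1}(V) = ∅ ∈ τ ✓.
  V = {[90=91]}: π^{-1}(V) = {90, 91} ∈ τ ✓.
  V = {[92=93]}: π^{-1}(V) = {92, 93} ∉ τ ✗.
  V = {[90=91], [92=93]}: π^{-1}(V) = {90, 91, 92, 93} ∈ τ ✓.
Open sets in the quotient: τ_Q = {{}, {[90=91]}, {[90=91], [92=93]}} (3 elements).


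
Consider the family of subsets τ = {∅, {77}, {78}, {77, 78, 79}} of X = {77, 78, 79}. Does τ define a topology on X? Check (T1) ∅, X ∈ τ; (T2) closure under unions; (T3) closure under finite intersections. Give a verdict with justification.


τ is NOT a topology on X.

Axiom (T1): ∅ ∈ τ? Yes; X ∈ τ? Yes.
Axiom (T2/T3): check pairwise unions and intersections of members of τ.
Counterexample for (T2): {77} ∪ {78} = {77, 78} ∉ τ. Therefore τ is NOT a topology.


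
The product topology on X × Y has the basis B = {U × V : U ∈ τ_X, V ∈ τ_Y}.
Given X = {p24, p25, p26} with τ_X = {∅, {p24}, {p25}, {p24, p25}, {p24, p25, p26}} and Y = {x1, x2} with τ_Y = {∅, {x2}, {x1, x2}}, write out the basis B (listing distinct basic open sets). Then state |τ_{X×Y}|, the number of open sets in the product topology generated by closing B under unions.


Basis B = {∅ × ∅, {p24} × {x2}, {p25} × {x2}, {p24} × {x1, x2}, {p24, p25} × {x2}, {p25} × {x1, x2}, {p24, p25, p26} × {x2}, {p24, p25} × {x1, x2}, {p24, p25, p26} × {x1, x2}}; |τ_{X×Y}| = 14.

Enumerate products U × V with U ∈ τ_X, V ∈ τ_Y (deduplicated):
  ∅ × ∅ = {} (∅)
  {p24} × {x2} = {(p24,x2)}
  {p25} × {x2} = {(p25,x2)}
  {p24} × {x1, x2} = {(p24,x1), (p24,x2)}
  {p24, p25} × {x2} = {(p24,x2), (p25,x2)}
  {p25} × {x1, x2} = {(p25,x1), (p25,x2)}
  {p24, p25, p26} × {x2} = {(p24,x2), (p25,x2), (p26,x2)}
  {p24, p25} × {x1, x2} = {(p24,x1), (p24,x2), (p25,x1), (p25,x2)}
  {p24, p25, p26} × {x1, x2} = {(p24,x1), (p24,x2), (p25,x1), (p25,x2), (p26,x1), (p26,x2)}
These 9 distinct sets form the basis B.
Close under arbitrary unions to get τ_{X×Y}; counting gives |τ_{X×Y}| = 14.


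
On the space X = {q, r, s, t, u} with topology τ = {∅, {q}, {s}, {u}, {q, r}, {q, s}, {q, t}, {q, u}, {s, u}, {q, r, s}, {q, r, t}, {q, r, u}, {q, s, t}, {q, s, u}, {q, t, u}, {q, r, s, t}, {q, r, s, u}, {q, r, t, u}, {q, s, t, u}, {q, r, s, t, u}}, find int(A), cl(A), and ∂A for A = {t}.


int(A) = ∅, cl(A) = {t}, ∂A = {t}.

Closed sets in (X, τ) are complements of opens:
  closed(X, τ) = {∅, {r}, {s}, {t}, {u}, {r, s}, {r, t}, {r, u}, {s, t}, {s, u}, {t, u}, {q, r, t}, {r, s, t}, {r, s, u}, {r, t, u}, {s, t, u}, {q, r, s, t}, {q, r, t, u}, {r, s, t, u}, {q, r, s, t, u}}.
int(A) = ⋃ {U ∈ τ : U ⊆ A}. Opens contained in A: ∅.
Taking the union of these: int(A) = ∅.
cl(A) = ⋂ {C closed : A ⊆ C}. Closed sets containing A: {t}, {r, t}, {s, t}, {t, u}, {q, r, t}, {r, s, t}, {r, t, u}, {s, t, u}, {q, r, s, t}, {q, r, t, u}, {r, s, t, u}, {q, r, s, t, u}.
Intersecting these: cl(A) = {t}.
∂A = cl(A) ∖ int(A) = {t} ∖ ∅ = {t}.


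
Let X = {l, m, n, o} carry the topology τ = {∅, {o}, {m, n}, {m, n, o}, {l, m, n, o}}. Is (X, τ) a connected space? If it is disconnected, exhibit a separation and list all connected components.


(X, τ) is connected.

Find clopen sets (U ∈ τ with X ∖ U ∈ τ):
  U = ∅, X ∖ U = {l, m, n, o} — both open, so U is clopen.
  U = {l, m, n, o}, X ∖ U = ∅ — both open, so U is clopen.
Only trivial clopens (∅ and X) exist, so (X, τ) is connected.
Compute connected components by grouping points that agree on all clopens:
  component: {l, m, n, o}


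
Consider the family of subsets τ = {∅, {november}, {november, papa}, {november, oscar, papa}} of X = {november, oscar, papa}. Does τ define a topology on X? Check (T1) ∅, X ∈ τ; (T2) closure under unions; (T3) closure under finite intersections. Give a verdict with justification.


τ IS a topology on X.

Axiom (T1): ∅ ∈ τ? Yes; X ∈ τ? Yes.
Axiom (T2/T3): check pairwise unions and intersections of members of τ.
All pairwise intersections and unions checked — each lies in τ. Therefore τ satisfies (T1), (T2), (T3): it IS a topology on X.


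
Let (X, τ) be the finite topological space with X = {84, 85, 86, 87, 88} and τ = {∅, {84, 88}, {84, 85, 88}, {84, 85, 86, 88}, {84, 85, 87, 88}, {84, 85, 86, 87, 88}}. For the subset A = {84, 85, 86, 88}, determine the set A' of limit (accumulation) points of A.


A' = {84, 85, 86, 87, 88}

For each x ∈ X, list the open sets U ∈ τ with x ∈ U, then check whether U ∩ (A ∖ {x}) ≠ ∅ for every such U.
  x = 84: opens ∋ x are {84, 88}, {84, 85, 88}, {84, 85, 86, 88}, {84, 85, 87, 88}, {84, 85, 86, 87, 88}; each meets A ∖ {84}, so x IS a limit point.
  x = 85: opens ∋ x are {84, 85, 88}, {84, 85, 86, 88}, {84, 85, 87, 88}, {84, 85, 86, 87, 88}; each meets A ∖ {85}, so x IS a limit point.
  x = 86: opens ∋ x are {84, 85, 86, 88}, {84, 85, 86, 87, 88}; each meets A ∖ {86}, so x IS a limit point.
  x = 87: opens ∋ x are {84, 85, 87, 88}, {84, 85, 86, 87, 88}; each meets A ∖ {87}, so x IS a limit point.
  x = 88: opens ∋ x are {84, 88}, {84, 85, 88}, {84, 85, 86, 88}, {84, 85, 87, 88}, {84, 85, 86, 87, 88}; each meets A ∖ {88}, so x IS a limit point.
Collecting: A' = {84, 85, 86, 87, 88}.


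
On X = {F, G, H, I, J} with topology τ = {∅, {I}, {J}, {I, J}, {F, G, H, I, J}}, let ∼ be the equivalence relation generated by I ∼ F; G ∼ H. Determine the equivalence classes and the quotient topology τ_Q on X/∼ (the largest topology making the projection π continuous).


X/∼ = {[F=I], [G=H], [J]}; |τ_Q| = 3.

Equivalence classes: [F=I], [G=H], [J].
Quotient map π: X → X/∼ sends F ↦ [F=I], G ↦ [G=H], H ↦ [G=H], I ↦ [F=I], J ↦ [J].
For each subset V ⊆ X/∼, compute π^{-1}(V) ⊆ X and check whether π^{-1}(V) ∈ τ. V is open in τ_Q iff π^{-1}(V) ∈ τ.
  V = {}: π^{-1}(V) = ∅ ∈ τ ✓.
  V = {[F=I]}: π^{-1}(V) = {F, I} ∉ τ ✗.
  V = {[G=H]}: π^{-1}(V) = {G, H} ∉ τ ✗.
  V = {[F=I], [G=H]}: π^{-1}(V) = {F, G, H, I} ∉ τ ✗.
  V = {[J]}: π^{-1}(V) = {J} ∈ τ ✓.
  V = {[F=I], [J]}: π^{-1}(V) = {F, I, J} ∉ τ ✗.
  V = {[G=H], [J]}: π^{-1}(V) = {G, H, J} ∉ τ ✗.
  V = {[F=I], [G=H], [J]}: π^{-1}(V) = {F, G, H, I, J} ∈ τ ✓.
Open sets in the quotient: τ_Q = {{}, {[J]}, {[F=I], [G=H], [J]}} (3 elements).


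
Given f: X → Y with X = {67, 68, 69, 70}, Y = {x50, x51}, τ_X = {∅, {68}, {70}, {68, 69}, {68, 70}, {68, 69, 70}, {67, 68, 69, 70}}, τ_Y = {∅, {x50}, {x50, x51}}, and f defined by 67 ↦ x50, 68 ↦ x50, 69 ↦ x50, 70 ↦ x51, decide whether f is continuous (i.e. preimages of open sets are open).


f is NOT continuous.

Compute f^{-1}(U) for each U ∈ τ_Y:
  U = ∅: f^{-1}(U) = ∅ ∈ τ_X ✓.
  U = {x50}: f^{-1}(U) = {67, 68, 69} ∉ τ_X ✗.
  U = {x50, x51}: f^{-1}(U) = {67, 68, 69, 70} ∈ τ_X ✓.
Found U = {x50} with f^{-1}(U) = {67, 68, 69} not in τ_X. Therefore f is NOT continuous.


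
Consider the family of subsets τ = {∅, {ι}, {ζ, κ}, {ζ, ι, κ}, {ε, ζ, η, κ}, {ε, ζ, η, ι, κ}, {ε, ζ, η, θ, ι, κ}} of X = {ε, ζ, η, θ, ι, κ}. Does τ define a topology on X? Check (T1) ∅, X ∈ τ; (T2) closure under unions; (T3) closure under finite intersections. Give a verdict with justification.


τ IS a topology on X.

Axiom (T1): ∅ ∈ τ? Yes; X ∈ τ? Yes.
Axiom (T2/T3): check pairwise unions and intersections of members of τ.
All pairwise intersections and unions checked — each lies in τ. Therefore τ satisfies (T1), (T2), (T3): it IS a topology on X.


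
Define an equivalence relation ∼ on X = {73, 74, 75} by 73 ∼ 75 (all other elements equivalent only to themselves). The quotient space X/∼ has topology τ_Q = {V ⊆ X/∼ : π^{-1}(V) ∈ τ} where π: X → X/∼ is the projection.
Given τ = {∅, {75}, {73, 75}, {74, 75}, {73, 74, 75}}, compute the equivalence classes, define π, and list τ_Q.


X/∼ = {[73=75], [74]}; |τ_Q| = 3.

Equivalence classes: [73=75], [74].
Quotient map π: X → X/∼ sends 73 ↦ [73=75], 74 ↦ [74], 75 ↦ [73=75].
For each subset V ⊆ X/∼, compute π^{-1}(V) ⊆ X and check whether π^{-1}(V) ∈ τ. V is open in τ_Q iff π^{-1}(V) ∈ τ.
  V = {}: π^{-1}(V) = ∅ ∈ τ ✓.
  V = {[73=75]}: π^{-1}(V) = {73, 75} ∈ τ ✓.
  V = {[74]}: π^{-1}(V) = {74} ∉ τ ✗.
  V = {[73=75], [74]}: π^{-1}(V) = {73, 74, 75} ∈ τ ✓.
Open sets in the quotient: τ_Q = {{}, {[73=75]}, {[73=75], [74]}} (3 elements).


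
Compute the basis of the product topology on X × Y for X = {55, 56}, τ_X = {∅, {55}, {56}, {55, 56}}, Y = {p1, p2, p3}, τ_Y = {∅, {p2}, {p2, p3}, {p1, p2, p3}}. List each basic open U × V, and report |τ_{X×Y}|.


Basis B = {∅ × ∅, {55} × {p2}, {56} × {p2}, {55} × {p2, p3}, {55, 56} × {p2}, {56} × {p2, p3}, {55} × {p1, p2, p3}, {56} × {p1, p2, p3}, {55, 56} × {p2, p3}, {55, 56} × {p1, p2, p3}}; |τ_{X×Y}| = 16.

Enumerate products U × V with U ∈ τ_X, V ∈ τ_Y (deduplicated):
  ∅ × ∅ = {} (∅)
  {55} × {p2} = {(55,p2)}
  {56} × {p2} = {(56,p2)}
  {55} × {p2, p3} = {(55,p2), (55,p3)}
  {55, 56} × {p2} = {(55,p2), (56,p2)}
  {56} × {p2, p3} = {(56,p2), (56,p3)}
  {55} × {p1, p2, p3} = {(55,p1), (55,p2), (55,p3)}
  {56} × {p1, p2, p3} = {(56,p1), (56,p2), (56,p3)}
  {55, 56} × {p2, p3} = {(55,p2), (55,p3), (56,p2), (56,p3)}
  {55, 56} × {p1, p2, p3} = {(55,p1), (55,p2), (55,p3), (56,p1), (56,p2), (56,p3)}
These 10 distinct sets form the basis B.
Close under arbitrary unions to get τ_{X×Y}; counting gives |τ_{X×Y}| = 16.


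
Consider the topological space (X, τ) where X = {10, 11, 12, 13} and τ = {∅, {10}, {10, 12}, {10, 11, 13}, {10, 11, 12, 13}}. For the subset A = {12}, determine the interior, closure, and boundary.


int(A) = ∅, cl(A) = {12}, ∂A = {12}.

Closed sets in (X, τ) are complements of opens:
  closed(X, τ) = {∅, {12}, {11, 13}, {11, 12, 13}, {10, 11, 12, 13}}.
int(A) = ⋃ {U ∈ τ : U ⊆ A}. Opens contained in A: ∅.
Taking the union of these: int(A) = ∅.
cl(A) = ⋂ {C closed : A ⊆ C}. Closed sets containing A: {12}, {11, 12, 13}, {10, 11, 12, 13}.
Intersecting these: cl(A) = {12}.
∂A = cl(A) ∖ int(A) = {12} ∖ ∅ = {12}.


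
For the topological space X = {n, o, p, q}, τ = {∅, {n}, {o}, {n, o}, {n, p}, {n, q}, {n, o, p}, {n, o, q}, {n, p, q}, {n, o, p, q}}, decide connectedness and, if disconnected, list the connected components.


(X, τ) is disconnected; components = [{o}, {n, p, q}].

Find clopen sets (U ∈ τ with X ∖ U ∈ τ):
  U = ∅, X ∖ U = {n, o, p, q} — both open, so U is clopen.
  U = {o}, X ∖ U = {n, p, q} — both open, so U is clopen.
  U = {n, p, q}, X ∖ U = {o} — both open, so U is clopen.
  U = {n, o, p, q}, X ∖ U = ∅ — both open, so U is clopen.
Nontrivial clopen(s) exist: e.g. {n, p, q}. So (X, τ) is disconnected.
Compute connected components by grouping points that agree on all clopens:
  component: {o}
  component: {n, p, q}


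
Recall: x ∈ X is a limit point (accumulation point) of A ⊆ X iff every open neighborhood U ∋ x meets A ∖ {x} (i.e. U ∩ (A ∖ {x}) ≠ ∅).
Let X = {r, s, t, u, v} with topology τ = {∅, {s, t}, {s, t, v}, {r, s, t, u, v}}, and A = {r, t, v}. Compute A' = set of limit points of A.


A' = {r, s, u, v}

For each x ∈ X, list the open sets U ∈ τ with x ∈ U, then check whether U ∩ (A ∖ {x}) ≠ ∅ for every such U.
  x = r: opens ∋ x are {r, s, t, u, v}; each meets A ∖ {r}, so x IS a limit point.
  x = s: opens ∋ x are {s, t}, {s, t, v}, {r, s, t, u, v}; each meets A ∖ {s}, so x IS a limit point.
  x = t: open {s, t} ∋ x has {s, t} ∩ (A ∖ {t}) = ∅, so x is NOT a limit point.
  x = u: opens ∋ x are {r, s, t, u, v}; each meets A ∖ {u}, so x IS a limit point.
  x = v: opens ∋ x are {s, t, v}, {r, s, t, u, v}; each meets A ∖ {v}, so x IS a limit point.
Collecting: A' = {r, s, u, v}.


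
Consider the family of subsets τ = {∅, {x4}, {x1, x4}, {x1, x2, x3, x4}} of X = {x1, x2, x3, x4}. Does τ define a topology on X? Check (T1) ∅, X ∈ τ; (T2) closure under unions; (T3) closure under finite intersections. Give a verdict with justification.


τ IS a topology on X.

Axiom (T1): ∅ ∈ τ? Yes; X ∈ τ? Yes.
Axiom (T2/T3): check pairwise unions and intersections of members of τ.
All pairwise intersections and unions checked — each lies in τ. Therefore τ satisfies (T1), (T2), (T3): it IS a topology on X.


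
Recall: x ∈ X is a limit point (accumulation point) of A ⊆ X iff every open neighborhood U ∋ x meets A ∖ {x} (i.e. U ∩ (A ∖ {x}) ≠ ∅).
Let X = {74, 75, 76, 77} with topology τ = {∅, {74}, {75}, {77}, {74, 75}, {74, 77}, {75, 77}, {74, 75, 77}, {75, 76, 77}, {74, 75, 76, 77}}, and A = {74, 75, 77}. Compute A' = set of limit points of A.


A' = {76}

For each x ∈ X, list the open sets U ∈ τ with x ∈ U, then check whether U ∩ (A ∖ {x}) ≠ ∅ for every such U.
  x = 74: open {74} ∋ x has {74} ∩ (A ∖ {74}) = ∅, so x is NOT a limit point.
  x = 75: open {75} ∋ x has {75} ∩ (A ∖ {75}) = ∅, so x is NOT a limit point.
  x = 76: opens ∋ x are {75, 76, 77}, {74, 75, 76, 77}; each meets A ∖ {76}, so x IS a limit point.
  x = 77: open {77} ∋ x has {77} ∩ (A ∖ {77}) = ∅, so x is NOT a limit point.
Collecting: A' = {76}.


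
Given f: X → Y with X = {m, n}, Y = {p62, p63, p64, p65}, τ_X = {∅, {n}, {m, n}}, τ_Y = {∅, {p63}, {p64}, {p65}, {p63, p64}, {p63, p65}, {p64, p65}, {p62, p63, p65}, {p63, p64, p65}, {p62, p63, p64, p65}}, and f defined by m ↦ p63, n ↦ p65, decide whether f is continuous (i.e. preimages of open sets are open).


f is NOT continuous.

Compute f^{-1}(U) for each U ∈ τ_Y:
  U = ∅: f^{-1}(U) = ∅ ∈ τ_X ✓.
  U = {p63}: f^{-1}(U) = {m} ∉ τ_X ✗.
  U = {p64}: f^{-1}(U) = ∅ ∈ τ_X ✓.
  U = {p65}: f^{-1}(U) = {n} ∈ τ_X ✓.
  U = {p63, p64}: f^{-1}(U) = {m} ∉ τ_X ✗.
  U = {p63, p65}: f^{-1}(U) = {m, n} ∈ τ_X ✓.
  U = {p64, p65}: f^{-1}(U) = {n} ∈ τ_X ✓.
  U = {p62, p63, p65}: f^{-1}(U) = {m, n} ∈ τ_X ✓.
  U = {p63, p64, p65}: f^{-1}(U) = {m, n} ∈ τ_X ✓.
  U = {p62, p63, p64, p65}: f^{-1}(U) = {m, n} ∈ τ_X ✓.
Found U = {p63} with f^{-1}(U) = {m} not in τ_X. Therefore f is NOT continuous.


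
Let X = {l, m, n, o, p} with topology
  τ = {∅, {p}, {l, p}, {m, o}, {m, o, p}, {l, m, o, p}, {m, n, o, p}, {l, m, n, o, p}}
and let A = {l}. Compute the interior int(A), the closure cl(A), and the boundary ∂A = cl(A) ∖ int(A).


int(A) = ∅, cl(A) = {l}, ∂A = {l}.

Closed sets in (X, τ) are complements of opens:
  closed(X, τ) = {∅, {l}, {n}, {l, n}, {l, n, p}, {m, n, o}, {l, m, n, o}, {l, m, n, o, p}}.
int(A) = ⋃ {U ∈ τ : U ⊆ A}. Opens contained in A: ∅.
Taking the union of these: int(A) = ∅.
cl(A) = ⋂ {C closed : A ⊆ C}. Closed sets containing A: {l}, {l, n}, {l, n, p}, {l, m, n, o}, {l, m, n, o, p}.
Intersecting these: cl(A) = {l}.
∂A = cl(A) ∖ int(A) = {l} ∖ ∅ = {l}.


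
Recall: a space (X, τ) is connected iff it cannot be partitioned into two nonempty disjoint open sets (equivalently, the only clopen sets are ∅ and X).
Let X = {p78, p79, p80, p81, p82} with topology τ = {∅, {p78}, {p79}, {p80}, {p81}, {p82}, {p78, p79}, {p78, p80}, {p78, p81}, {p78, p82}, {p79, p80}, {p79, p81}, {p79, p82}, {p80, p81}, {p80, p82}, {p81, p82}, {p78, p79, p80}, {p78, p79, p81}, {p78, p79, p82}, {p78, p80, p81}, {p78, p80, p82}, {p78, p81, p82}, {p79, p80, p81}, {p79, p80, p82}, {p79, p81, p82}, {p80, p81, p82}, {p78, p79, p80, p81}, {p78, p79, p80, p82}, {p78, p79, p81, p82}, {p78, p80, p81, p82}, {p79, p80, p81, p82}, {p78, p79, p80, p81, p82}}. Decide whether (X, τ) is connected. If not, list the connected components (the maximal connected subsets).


(X, τ) is disconnected; components = [{p78}, {p79}, {p80}, {p81}, {p82}].

Find clopen sets (U ∈ τ with X ∖ U ∈ τ):
  U = ∅, X ∖ U = {p78, p79, p80, p81, p82} — both open, so U is clopen.
  U = {p78}, X ∖ U = {p79, p80, p81, p82} — both open, so U is clopen.
  U = {p79}, X ∖ U = {p78, p80, p81, p82} — both open, so U is clopen.
  U = {p80}, X ∖ U = {p78, p79, p81, p82} — both open, so U is clopen.
  U = {p81}, X ∖ U = {p78, p79, p80, p82} — both open, so U is clopen.
  U = {p82}, X ∖ U = {p78, p79, p80, p81} — both open, so U is clopen.
  U = {p78, p79}, X ∖ U = {p80, p81, p82} — both open, so U is clopen.
  U = {p78, p80}, X ∖ U = {p79, p81, p82} — both open, so U is clopen.
  U = {p78, p81}, X ∖ U = {p79, p80, p82} — both open, so U is clopen.
  U = {p78, p82}, X ∖ U = {p79, p80, p81} — both open, so U is clopen.
  U = {p79, p80}, X ∖ U = {p78, p81, p82} — both open, so U is clopen.
  U = {p79, p81}, X ∖ U = {p78, p80, p82} — both open, so U is clopen.
  U = {p79, p82}, X ∖ U = {p78, p80, p81} — both open, so U is clopen.
  U = {p80, p81}, X ∖ U = {p78, p79, p82} — both open, so U is clopen.
  U = {p80, p82}, X ∖ U = {p78, p79, p81} — both open, so U is clopen.
  U = {p81, p82}, X ∖ U = {p78, p79, p80} — both open, so U is clopen.
  U = {p78, p79, p80}, X ∖ U = {p81, p82} — both open, so U is clopen.
  U = {p78, p79, p81}, X ∖ U = {p80, p82} — both open, so U is clopen.
  U = {p78, p79, p82}, X ∖ U = {p80, p81} — both open, so U is clopen.
  U = {p78, p80, p81}, X ∖ U = {p79, p82} — both open, so U is clopen.
  U = {p78, p80, p82}, X ∖ U = {p79, p81} — both open, so U is clopen.
  U = {p78, p81, p82}, X ∖ U = {p79, p80} — both open, so U is clopen.
  U = {p79, p80, p81}, X ∖ U = {p78, p82} — both open, so U is clopen.
  U = {p79, p80, p82}, X ∖ U = {p78, p81} — both open, so U is clopen.
  U = {p79, p81, p82}, X ∖ U = {p78, p80} — both open, so U is clopen.
  U = {p80, p81, p82}, X ∖ U = {p78, p79} — both open, so U is clopen.
  U = {p78, p79, p80, p81}, X ∖ U = {p82} — both open, so U is clopen.
  U = {p78, p79, p80, p82}, X ∖ U = {p81} — both open, so U is clopen.
  U = {p78, p79, p81, p82}, X ∖ U = {p80} — both open, so U is clopen.
  U = {p78, p80, p81, p82}, X ∖ U = {p79} — both open, so U is clopen.
  U = {p79, p80, p81, p82}, X ∖ U = {p78} — both open, so U is clopen.
  U = {p78, p79, p80, p81, p82}, X ∖ U = ∅ — both open, so U is clopen.
Nontrivial clopen(s) exist: e.g. {p78, p81, p82}. So (X, τ) is disconnected.
Compute connected components by grouping points that agree on all clopens:
  component: {p78}
  component: {p79}
  component: {p80}
  component: {p81}
  component: {p82}


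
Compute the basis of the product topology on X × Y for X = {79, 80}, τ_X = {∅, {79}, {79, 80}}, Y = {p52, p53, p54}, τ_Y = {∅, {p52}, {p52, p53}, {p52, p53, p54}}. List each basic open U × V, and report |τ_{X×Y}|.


Basis B = {∅ × ∅, {79} × {p52}, {79} × {p52, p53}, {79, 80} × {p52}, {79} × {p52, p53, p54}, {79, 80} × {p52, p53}, {79, 80} × {p52, p53, p54}}; |τ_{X×Y}| = 10.

Enumerate products U × V with U ∈ τ_X, V ∈ τ_Y (deduplicated):
  ∅ × ∅ = {} (∅)
  {79} × {p52} = {(79,p52)}
  {79} × {p52, p53} = {(79,p52), (79,p53)}
  {79, 80} × {p52} = {(79,p52), (80,p52)}
  {79} × {p52, p53, p54} = {(79,p52), (79,p53), (79,p54)}
  {79, 80} × {p52, p53} = {(79,p52), (79,p53), (80,p52), (80,p53)}
  {79, 80} × {p52, p53, p54} = {(79,p52), (79,p53), (79,p54), (80,p52), (80,p53), (80,p54)}
These 7 distinct sets form the basis B.
Close under arbitrary unions to get τ_{X×Y}; counting gives |τ_{X×Y}| = 10.


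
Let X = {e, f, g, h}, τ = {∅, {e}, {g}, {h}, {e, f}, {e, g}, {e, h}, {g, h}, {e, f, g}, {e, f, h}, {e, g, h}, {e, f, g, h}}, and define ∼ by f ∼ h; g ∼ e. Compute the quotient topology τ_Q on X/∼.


X/∼ = {[e=g], [f=h]}; |τ_Q| = 3.

Equivalence classes: [e=g], [f=h].
Quotient map π: X → X/∼ sends e ↦ [e=g], f ↦ [f=h], g ↦ [e=g], h ↦ [f=h].
For each subset V ⊆ X/∼, compute π^{-1}(V) ⊆ X and check whether π^{-1}(V) ∈ τ. V is open in τ_Q iff π^{-1}(V) ∈ τ.
  V = {}: π^{-1}(V) = ∅ ∈ τ ✓.
  V = {[e=g]}: π^{-1}(V) = {e, g} ∈ τ ✓.
  V = {[f=h]}: π^{-1}(V) = {f, h} ∉ τ ✗.
  V = {[e=g], [f=h]}: π^{-1}(V) = {e, f, g, h} ∈ τ ✓.
Open sets in the quotient: τ_Q = {{}, {[e=g]}, {[e=g], [f=h]}} (3 elements).


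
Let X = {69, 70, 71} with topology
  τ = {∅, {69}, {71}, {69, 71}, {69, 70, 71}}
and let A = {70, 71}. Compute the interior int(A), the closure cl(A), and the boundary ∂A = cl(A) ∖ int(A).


int(A) = {71}, cl(A) = {70, 71}, ∂A = {70}.

Closed sets in (X, τ) are complements of opens:
  closed(X, τ) = {∅, {70}, {69, 70}, {70, 71}, {69, 70, 71}}.
int(A) = ⋃ {U ∈ τ : U ⊆ A}. Opens contained in A: ∅, {71}.
Taking the union of these: int(A) = {71}.
cl(A) = ⋂ {C closed : A ⊆ C}. Closed sets containing A: {70, 71}, {69, 70, 71}.
Intersecting these: cl(A) = {70, 71}.
∂A = cl(A) ∖ int(A) = {70, 71} ∖ {71} = {70}.


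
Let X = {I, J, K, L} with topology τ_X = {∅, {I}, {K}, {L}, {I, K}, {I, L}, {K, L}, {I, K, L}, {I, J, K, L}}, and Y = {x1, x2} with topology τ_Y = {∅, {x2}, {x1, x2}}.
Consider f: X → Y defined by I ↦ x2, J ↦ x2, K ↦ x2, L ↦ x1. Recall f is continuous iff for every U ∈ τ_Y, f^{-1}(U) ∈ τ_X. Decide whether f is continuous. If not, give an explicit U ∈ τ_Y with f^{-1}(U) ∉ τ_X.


f is NOT continuous.

Compute f^{-1}(U) for each U ∈ τ_Y:
  U = ∅: f^{-1}(U) = ∅ ∈ τ_X ✓.
  U = {x2}: f^{-1}(U) = {I, J, K} ∉ τ_X ✗.
  U = {x1, x2}: f^{-1}(U) = {I, J, K, L} ∈ τ_X ✓.
Found U = {x2} with f^{-1}(U) = {I, J, K} not in τ_X. Therefore f is NOT continuous.


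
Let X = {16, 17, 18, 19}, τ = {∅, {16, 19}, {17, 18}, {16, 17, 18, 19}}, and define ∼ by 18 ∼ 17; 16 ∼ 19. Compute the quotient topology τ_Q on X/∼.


X/∼ = {[16=19], [17=18]}; |τ_Q| = 4.

Equivalence classes: [16=19], [17=18].
Quotient map π: X → X/∼ sends 16 ↦ [16=19], 17 ↦ [17=18], 18 ↦ [17=18], 19 ↦ [16=19].
For each subset V ⊆ X/∼, compute π^{-1}(V) ⊆ X and check whether π^{-1}(V) ∈ τ. V is open in τ_Q iff π^{-1}(V) ∈ τ.
  V = {}: π^{-1}(V) = ∅ ∈ τ ✓.
  V = {[16=19]}: π^{-1}(V) = {16, 19} ∈ τ ✓.
  V = {[17=18]}: π^{-1}(V) = {17, 18} ∈ τ ✓.
  V = {[16=19], [17=18]}: π^{-1}(V) = {16, 17, 18, 19} ∈ τ ✓.
Open sets in the quotient: τ_Q = {{}, {[16=19]}, {[17=18]}, {[16=19], [17=18]}} (4 elements).


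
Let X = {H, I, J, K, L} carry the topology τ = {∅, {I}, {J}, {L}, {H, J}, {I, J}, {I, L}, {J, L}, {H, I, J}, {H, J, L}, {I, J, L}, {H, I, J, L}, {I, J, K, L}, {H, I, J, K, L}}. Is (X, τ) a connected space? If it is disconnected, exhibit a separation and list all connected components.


(X, τ) is connected.

Find clopen sets (U ∈ τ with X ∖ U ∈ τ):
  U = ∅, X ∖ U = {H, I, J, K, L} — both open, so U is clopen.
  U = {H, I, J, K, L}, X ∖ U = ∅ — both open, so U is clopen.
Only trivial clopens (∅ and X) exist, so (X, τ) is connected.
Compute connected components by grouping points that agree on all clopens:
  component: {H, I, J, K, L}


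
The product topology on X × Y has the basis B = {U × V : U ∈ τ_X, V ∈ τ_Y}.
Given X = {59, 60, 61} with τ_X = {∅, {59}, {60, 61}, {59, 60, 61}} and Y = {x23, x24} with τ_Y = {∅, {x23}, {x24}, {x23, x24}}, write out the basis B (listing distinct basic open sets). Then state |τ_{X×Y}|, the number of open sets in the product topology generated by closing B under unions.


Basis B = {∅ × ∅, {59} × {x23}, {59} × {x24}, {59} × {x23, x24}, {60, 61} × {x23}, {60, 61} × {x24}, {59, 60, 61} × {x23}, {59, 60, 61} × {x24}, {60, 61} × {x23, x24}, {59, 60, 61} × {x23, x24}}; |τ_{X×Y}| = 16.

Enumerate products U × V with U ∈ τ_X, V ∈ τ_Y (deduplicated):
  ∅ × ∅ = {} (∅)
  {59} × {x23} = {(59,x23)}
  {59} × {x24} = {(59,x24)}
  {59} × {x23, x24} = {(59,x23), (59,x24)}
  {60, 61} × {x23} = {(60,x23), (61,x23)}
  {60, 61} × {x24} = {(60,x24), (61,x24)}
  {59, 60, 61} × {x23} = {(59,x23), (60,x23), (61,x23)}
  {59, 60, 61} × {x24} = {(59,x24), (60,x24), (61,x24)}
  {60, 61} × {x23, x24} = {(60,x23), (60,x24), (61,x23), (61,x24)}
  {59, 60, 61} × {x23, x24} = {(59,x23), (59,x24), (60,x23), (60,x24), (61,x23), (61,x24)}
These 10 distinct sets form the basis B.
Close under arbitrary unions to get τ_{X×Y}; counting gives |τ_{X×Y}| = 16.


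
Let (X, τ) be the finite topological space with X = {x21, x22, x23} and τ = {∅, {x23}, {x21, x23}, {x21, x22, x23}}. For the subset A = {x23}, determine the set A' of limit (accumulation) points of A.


A' = {x21, x22}

For each x ∈ X, list the open sets U ∈ τ with x ∈ U, then check whether U ∩ (A ∖ {x}) ≠ ∅ for every such U.
  x = x21: opens ∋ x are {x21, x23}, {x21, x22, x23}; each meets A ∖ {x21}, so x IS a limit point.
  x = x22: opens ∋ x are {x21, x22, x23}; each meets A ∖ {x22}, so x IS a limit point.
  x = x23: open {x23} ∋ x has {x23} ∩ (A ∖ {x23}) = ∅, so x is NOT a limit point.
Collecting: A' = {x21, x22}.
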